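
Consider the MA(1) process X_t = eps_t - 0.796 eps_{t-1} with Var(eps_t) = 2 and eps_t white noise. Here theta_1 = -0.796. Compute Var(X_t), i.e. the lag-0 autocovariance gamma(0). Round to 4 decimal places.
\gamma(0) = 3.2672

For an MA(q) process X_t = eps_t + sum_i theta_i eps_{t-i} with
Var(eps_t) = sigma^2, the variance is
  gamma(0) = sigma^2 * (1 + sum_i theta_i^2).
  sum_i theta_i^2 = (-0.796)^2 = 0.633616.
  gamma(0) = 2 * (1 + 0.633616) = 2 * 1.633616 = 3.267232, which rounds to 3.2672.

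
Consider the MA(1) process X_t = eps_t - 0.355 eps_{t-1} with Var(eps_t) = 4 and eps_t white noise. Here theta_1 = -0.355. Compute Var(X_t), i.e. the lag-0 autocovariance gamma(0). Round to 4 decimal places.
\gamma(0) = 4.5041

For an MA(q) process X_t = eps_t + sum_i theta_i eps_{t-i} with
Var(eps_t) = sigma^2, the variance is
  gamma(0) = sigma^2 * (1 + sum_i theta_i^2).
  sum_i theta_i^2 = (-0.355)^2 = 0.126025.
  gamma(0) = 4 * (1 + 0.126025) = 4 * 1.126025 = 4.5041.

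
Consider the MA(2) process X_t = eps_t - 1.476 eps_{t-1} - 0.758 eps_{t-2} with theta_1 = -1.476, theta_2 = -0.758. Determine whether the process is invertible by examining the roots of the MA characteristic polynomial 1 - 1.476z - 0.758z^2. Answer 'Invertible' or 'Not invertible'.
\text{Not invertible}

The MA(q) characteristic polynomial is P(z) = 1 - 1.476z - 0.758z^2.
Invertibility requires all roots to lie outside the unit circle, i.e. |z| > 1 for every root.
Set 1 + (-1.476) z + (-0.758) z^2 = 0, i.e. a z^2 + b z + c = 0 with a = -0.758, b = -1.476, c = 1.
Discriminant D = b^2 - 4ac = (-1.476)^2 - 4*(-0.758)*1 = 2.178576 - (-3.032) = 5.210576.
D >= 0, so the roots are real: z = (-b +/- sqrt(D)) / (2a) = (1.476 +/- 2.282669) / (-1.516).
  z_1 = (1.476 + 2.282669) / (-1.516) = -2.4793,   |z_1| = 2.4793.
  z_2 = (1.476 - 2.282669) / (-1.516) = 0.5321,   |z_2| = 0.5321.
Moduli of all roots: 2.4793, 0.5321.
All moduli strictly greater than 1? No.
Verdict: Not invertible.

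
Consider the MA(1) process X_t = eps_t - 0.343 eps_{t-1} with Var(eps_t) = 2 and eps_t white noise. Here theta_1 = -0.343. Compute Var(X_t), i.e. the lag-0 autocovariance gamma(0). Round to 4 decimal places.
\gamma(0) = 2.2353

For an MA(q) process X_t = eps_t + sum_i theta_i eps_{t-i} with
Var(eps_t) = sigma^2, the variance is
  gamma(0) = sigma^2 * (1 + sum_i theta_i^2).
  sum_i theta_i^2 = (-0.343)^2 = 0.117649.
  gamma(0) = 2 * (1 + 0.117649) = 2 * 1.117649 = 2.235298, which rounds to 2.2353.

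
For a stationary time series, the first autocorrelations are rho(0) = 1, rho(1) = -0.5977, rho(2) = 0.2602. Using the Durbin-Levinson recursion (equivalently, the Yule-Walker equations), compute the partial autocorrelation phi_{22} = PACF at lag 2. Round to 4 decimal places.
\phi_{22} = -0.1510

The PACF at lag k is phi_{kk}, the last component of the solution
to the Yule-Walker system G_k phi = r_k where
  (G_k)_{ij} = rho(|i - j|), (r_k)_i = rho(i), i,j = 1..k.
Equivalently, Durbin-Levinson gives phi_{kk} iteratively:
  phi_{11} = rho(1)
  phi_{kk} = [rho(k) - sum_{j=1..k-1} phi_{k-1,j} rho(k-j)]
            / [1 - sum_{j=1..k-1} phi_{k-1,j} rho(j)],
  phi_{k,j} = phi_{k-1,j} - phi_{kk} phi_{k-1,k-j},  j = 1..k-1.
Step k = 1:
  phi_11 = rho(1) = -0.5977.
Step k = 2:
  phi_22 = [rho(2) - phi_11 rho(1)] / [1 - phi_11 rho(1)] = [0.2602 - (-0.5977)(-0.5977)] / [1 - (-0.5977)(-0.5977)]
         = -0.09704529 / 0.64275471 = -0.151.
Therefore phi_{22} = -0.1510.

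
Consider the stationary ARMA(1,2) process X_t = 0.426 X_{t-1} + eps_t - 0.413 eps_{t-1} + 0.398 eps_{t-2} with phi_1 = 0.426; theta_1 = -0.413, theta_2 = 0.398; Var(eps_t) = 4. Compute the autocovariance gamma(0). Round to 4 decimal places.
\gamma(0) = 4.7965

Multiply the model equation by X_{t-k} and take expectations. With theta_0 = psi_0 = 1 and psi_j the MA(infinity) weights, this gives
  gamma(k) - sum_i phi_i gamma(k-i) = c_k,
  c_k = sigma^2 * sum_{j=k..q} theta_j psi_{j-k}   (c_k = 0 for k > q),
using gamma(-m) = gamma(m).
psi-weights needed (psi_j = theta_j + sum_i phi_i psi_{j-i}):
  psi_1 = theta_1 + phi_1 = -0.413 + (0.426) = 0.013
  psi_2 = theta_2 + phi_1 psi_1 = 0.398 + (0.426)(0.013) = 0.403538
Right-hand sides:
  c_0 = sigma^2 (1 + theta_1 psi_1 + theta_2 psi_2) = 4 * (1 + (-0.413)(0.013) + (0.398)(0.403538)) = 4 * 1.155239 = 4.620956
  c_1 = sigma^2 (theta_1 + theta_2 psi_1) = 4 * (-0.413 + (0.398)(0.013)) = -1.631304
  c_2 = sigma^2 theta_2 = 4 * (0.398) = 1.592
Equations for k = 0 and k = 1 (AR order 1):
  gamma(0) = phi_1 gamma(1) + c_0
  gamma(1) = phi_1 gamma(0) + c_1
Substituting the second into the first: gamma(0) (1 - phi_1^2) = c_0 + phi_1 c_1, so
  gamma(0) = (c_0 + phi_1 c_1) / (1 - phi_1^2) = (4.620956 + (0.426)(-1.631304)) / (1 - (0.426)^2) = 3.926021 / 0.818524 = 4.796464.
Therefore gamma(0) = 4.7965 (to 4 decimal places).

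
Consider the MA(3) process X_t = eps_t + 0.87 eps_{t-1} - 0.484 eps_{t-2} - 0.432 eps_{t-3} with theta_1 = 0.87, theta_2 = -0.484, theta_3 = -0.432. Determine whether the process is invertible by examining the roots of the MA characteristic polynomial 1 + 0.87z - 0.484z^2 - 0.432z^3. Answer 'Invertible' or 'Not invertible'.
\text{Invertible}

The MA(q) characteristic polynomial is P(z) = 1 + 0.87z - 0.484z^2 - 0.432z^3.
Invertibility requires all roots to lie outside the unit circle, i.e. |z| > 1 for every root.
Degree 3: look for a simple real root z0 first, then factor out (1 - z/z0) and solve the remaining quadratic.
Testing z0 = -1.25: P(-1.25) = 1 + (0.87)(-1.25) + (-0.484)(-1.25)^2 + (-0.432)(-1.25)^3
  = 1 + (-1.0875) + (-0.75625) + (0.84375) = 0.  So z_0 = -1.25 is a root, |z_0| = 1.25.
Divide out the factor (1 + 0.8 z) = (1 - z/z0) (since 1/z0 = -0.8):
  P(z) = (1 + 0.8 z)(1 + (0.07) z + (-0.54) z^2)
  [check: z-coef 0.07 - (-0.8) = 0.87; z^2-coef -0.54 - (-0.8)(0.07) = -0.484; z^3-coef -(-0.8)(-0.54) = -0.432.]
Remaining roots from the quadratic factor 1 + (0.07) z + (-0.54) z^2:
  Set 1 + (0.07) z + (-0.54) z^2 = 0, i.e. a z^2 + b z + c = 0 with a = -0.54, b = 0.07, c = 1.
  Discriminant D = b^2 - 4ac = (0.07)^2 - 4*(-0.54)*1 = 0.0049 - (-2.16) = 2.1649.
  D >= 0, so the roots are real: z = (-b +/- sqrt(D)) / (2a) = (-0.07 +/- 1.47136) / (-1.08).
    z_1 = (-0.07 + 1.47136) / (-1.08) = -1.2976,   |z_1| = 1.2976.
    z_2 = (-0.07 - 1.47136) / (-1.08) = 1.4272,   |z_2| = 1.4272.
Moduli of all roots: 1.2500, 1.2976, 1.4272.
All moduli strictly greater than 1? Yes.
Verdict: Invertible.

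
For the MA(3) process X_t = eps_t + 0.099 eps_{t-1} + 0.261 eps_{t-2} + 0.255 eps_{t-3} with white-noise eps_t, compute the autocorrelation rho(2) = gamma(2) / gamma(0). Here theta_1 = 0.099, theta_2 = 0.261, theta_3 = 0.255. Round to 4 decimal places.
\rho(2) = 0.2504

For an MA(q) process with theta_0 = 1, the autocovariance is
  gamma(k) = sigma^2 * sum_{i=0..q-k} theta_i * theta_{i+k},
and rho(k) = gamma(k) / gamma(0). Sigma^2 cancels.
  numerator   = (1)*(0.261) + (0.099)*(0.255) = 0.286245.
  denominator = (1)^2 + (0.099)^2 + (0.261)^2 + (0.255)^2 = 1.142947.
  rho(2) = 0.286245 / 1.142947 = 0.2504.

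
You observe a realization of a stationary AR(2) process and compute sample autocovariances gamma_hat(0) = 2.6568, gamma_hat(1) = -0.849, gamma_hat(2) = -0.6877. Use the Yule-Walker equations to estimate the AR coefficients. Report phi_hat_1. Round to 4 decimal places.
\hat\phi_{1} = -0.4480

The Yule-Walker equations for an AR(p) process read, in matrix form,
  Gamma_p phi = r_p,   with   (Gamma_p)_{ij} = gamma(|i - j|),
                       (r_p)_i = gamma(i),   i,j = 1..p.
Substitute the sample gammas (Toeplitz matrix and right-hand side of size 2):
  Gamma_p = [[2.6568, -0.849], [-0.849, 2.6568]]
  r_p     = [-0.849, -0.6877]
Written out:
  2.6568 phi_1 - 0.849 phi_2 = -0.849
  -0.849 phi_1 + 2.6568 phi_2 = -0.6877
Solve by Cramer's rule:
  det = gamma(0)^2 - gamma(1)^2 = (2.6568)^2 - (-0.849)^2 = 7.05858624 - 0.720801 = 6.33778524
  phi_hat_1 = [gamma(1) gamma(0) - gamma(1) gamma(2)] / det = [(-0.849)(2.6568) - (-0.849)(-0.6877)] / 6.33778524 = -2.8394805 / 6.33778524 = -0.448
  phi_hat_2 = [gamma(0) gamma(2) - gamma(1)^2] / det = [(2.6568)(-0.6877) - (-0.849)^2] / 6.33778524 = -2.54788236 / 6.33778524 = -0.402
So phi_hat = [-0.4480, -0.4020].
Therefore phi_hat_1 = -0.4480.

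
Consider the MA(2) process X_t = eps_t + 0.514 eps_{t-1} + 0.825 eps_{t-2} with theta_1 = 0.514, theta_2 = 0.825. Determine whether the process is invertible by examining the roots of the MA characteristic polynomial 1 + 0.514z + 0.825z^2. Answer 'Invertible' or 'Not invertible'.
\text{Invertible}

The MA(q) characteristic polynomial is P(z) = 1 + 0.514z + 0.825z^2.
Invertibility requires all roots to lie outside the unit circle, i.e. |z| > 1 for every root.
Set 1 + (0.514) z + (0.825) z^2 = 0, i.e. a z^2 + b z + c = 0 with a = 0.825, b = 0.514, c = 1.
Discriminant D = b^2 - 4ac = (0.514)^2 - 4*(0.825)*1 = 0.264196 - (3.3) = -3.035804.
D < 0, so the roots are the complex-conjugate pair z = (-b +/- i sqrt(-D)) / (2a) = -0.3115 +/- 1.056i.
For a conjugate pair |z|^2 = z * conj(z) = (product of roots) = c/a = 1/(0.825) = 1.212121, so |z| = sqrt(1.212121) = 1.101 for both roots.
Moduli of all roots: 1.1010, 1.1010.
All moduli strictly greater than 1? Yes.
Verdict: Invertible.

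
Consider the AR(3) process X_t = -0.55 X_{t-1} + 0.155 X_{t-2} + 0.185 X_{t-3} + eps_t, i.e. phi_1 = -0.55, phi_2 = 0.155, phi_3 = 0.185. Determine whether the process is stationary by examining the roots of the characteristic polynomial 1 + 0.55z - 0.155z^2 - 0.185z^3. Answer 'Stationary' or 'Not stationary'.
\text{Stationary}

The AR(p) characteristic polynomial is P(z) = 1 + 0.55z - 0.155z^2 - 0.185z^3.
Stationarity requires all roots to lie outside the unit circle, i.e. |z| > 1 for every root.
Degree 3: look for a simple real root z0 first, then factor out (1 - z/z0) and solve the remaining quadratic.
Testing z0 = 2: P(2) = 1 + (0.55)(2) + (-0.155)(2)^2 + (-0.185)(2)^3
  = 1 + (1.1) + (-0.62) + (-1.48) = 0.  So z_0 = 2 is a root, |z_0| = 2.
Divide out the factor (1 - 0.5 z) = (1 - z/z0) (since 1/z0 = 0.5):
  P(z) = (1 - 0.5 z)(1 + (1.05) z + (0.37) z^2)
  [check: z-coef 1.05 - (0.5) = 0.55; z^2-coef 0.37 - (0.5)(1.05) = -0.155; z^3-coef -(0.5)(0.37) = -0.185.]
Remaining roots from the quadratic factor 1 + (1.05) z + (0.37) z^2:
  Set 1 + (1.05) z + (0.37) z^2 = 0, i.e. a z^2 + b z + c = 0 with a = 0.37, b = 1.05, c = 1.
  Discriminant D = b^2 - 4ac = (1.05)^2 - 4*(0.37)*1 = 1.1025 - (1.48) = -0.3775.
  D < 0, so the roots are the complex-conjugate pair z = (-b +/- i sqrt(-D)) / (2a) = -1.4189 +/- 0.8303i.
  For a conjugate pair |z|^2 = z * conj(z) = (product of roots) = c/a = 1/(0.37) = 2.702703, so |z| = sqrt(2.702703) = 1.644 for both roots.
Moduli of all roots: 2.0000, 1.6440, 1.6440.
All moduli strictly greater than 1? Yes.
Verdict: Stationary.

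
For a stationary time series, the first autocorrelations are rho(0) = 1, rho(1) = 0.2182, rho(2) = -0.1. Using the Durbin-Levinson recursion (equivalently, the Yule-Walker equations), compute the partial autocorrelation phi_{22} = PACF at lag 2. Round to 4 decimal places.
\phi_{22} = -0.1550

The PACF at lag k is phi_{kk}, the last component of the solution
to the Yule-Walker system G_k phi = r_k where
  (G_k)_{ij} = rho(|i - j|), (r_k)_i = rho(i), i,j = 1..k.
Equivalently, Durbin-Levinson gives phi_{kk} iteratively:
  phi_{11} = rho(1)
  phi_{kk} = [rho(k) - sum_{j=1..k-1} phi_{k-1,j} rho(k-j)]
            / [1 - sum_{j=1..k-1} phi_{k-1,j} rho(j)],
  phi_{k,j} = phi_{k-1,j} - phi_{kk} phi_{k-1,k-j},  j = 1..k-1.
Step k = 1:
  phi_11 = rho(1) = 0.2182.
Step k = 2:
  phi_22 = [rho(2) - phi_11 rho(1)] / [1 - phi_11 rho(1)] = [-0.1 - (0.2182)(0.2182)] / [1 - (0.2182)(0.2182)]
         = -0.14761124 / 0.95238876 = -0.155.
Therefore phi_{22} = -0.1550.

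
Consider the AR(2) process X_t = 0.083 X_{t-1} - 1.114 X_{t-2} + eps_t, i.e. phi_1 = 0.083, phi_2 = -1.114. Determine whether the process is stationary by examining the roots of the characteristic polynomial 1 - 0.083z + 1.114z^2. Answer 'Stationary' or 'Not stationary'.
\text{Not stationary}

The AR(p) characteristic polynomial is P(z) = 1 - 0.083z + 1.114z^2.
Stationarity requires all roots to lie outside the unit circle, i.e. |z| > 1 for every root.
Set 1 + (-0.083) z + (1.114) z^2 = 0, i.e. a z^2 + b z + c = 0 with a = 1.114, b = -0.083, c = 1.
Discriminant D = b^2 - 4ac = (-0.083)^2 - 4*(1.114)*1 = 0.006889 - (4.456) = -4.449111.
D < 0, so the roots are the complex-conjugate pair z = (-b +/- i sqrt(-D)) / (2a) = 0.0373 +/- 0.9467i.
For a conjugate pair |z|^2 = z * conj(z) = (product of roots) = c/a = 1/(1.114) = 0.897666, so |z| = sqrt(0.897666) = 0.9475 for both roots.
Moduli of all roots: 0.9475, 0.9475.
All moduli strictly greater than 1? No.
Verdict: Not stationary.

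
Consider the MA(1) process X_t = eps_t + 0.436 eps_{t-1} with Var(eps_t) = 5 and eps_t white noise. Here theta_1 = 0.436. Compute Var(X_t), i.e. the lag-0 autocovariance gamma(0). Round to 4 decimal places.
\gamma(0) = 5.9505

For an MA(q) process X_t = eps_t + sum_i theta_i eps_{t-i} with
Var(eps_t) = sigma^2, the variance is
  gamma(0) = sigma^2 * (1 + sum_i theta_i^2).
  sum_i theta_i^2 = (0.436)^2 = 0.190096.
  gamma(0) = 5 * (1 + 0.190096) = 5 * 1.190096 = 5.95048, which rounds to 5.9505.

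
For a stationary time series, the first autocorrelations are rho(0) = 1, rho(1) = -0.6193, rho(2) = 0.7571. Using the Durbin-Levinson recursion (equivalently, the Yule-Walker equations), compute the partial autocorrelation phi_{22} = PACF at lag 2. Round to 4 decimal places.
\phi_{22} = 0.6060

The PACF at lag k is phi_{kk}, the last component of the solution
to the Yule-Walker system G_k phi = r_k where
  (G_k)_{ij} = rho(|i - j|), (r_k)_i = rho(i), i,j = 1..k.
Equivalently, Durbin-Levinson gives phi_{kk} iteratively:
  phi_{11} = rho(1)
  phi_{kk} = [rho(k) - sum_{j=1..k-1} phi_{k-1,j} rho(k-j)]
            / [1 - sum_{j=1..k-1} phi_{k-1,j} rho(j)],
  phi_{k,j} = phi_{k-1,j} - phi_{kk} phi_{k-1,k-j},  j = 1..k-1.
Step k = 1:
  phi_11 = rho(1) = -0.6193.
Step k = 2:
  phi_22 = [rho(2) - phi_11 rho(1)] / [1 - phi_11 rho(1)] = [0.7571 - (-0.6193)(-0.6193)] / [1 - (-0.6193)(-0.6193)]
         = 0.37356751 / 0.61646751 = 0.606.
Therefore phi_{22} = 0.6060.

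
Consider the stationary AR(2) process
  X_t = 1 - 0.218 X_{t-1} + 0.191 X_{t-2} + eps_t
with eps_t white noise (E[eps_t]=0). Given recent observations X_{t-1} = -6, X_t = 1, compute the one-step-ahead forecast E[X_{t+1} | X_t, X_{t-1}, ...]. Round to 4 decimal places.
E[X_{t+1} \mid \mathcal F_t] = -0.3640

For an AR(p) model X_t = c + sum_i phi_i X_{t-i} + eps_t, the
one-step-ahead conditional mean is
  E[X_{t+1} | X_t, ...] = c + sum_i phi_i X_{t+1-i}.
Substitute known values:
  E[X_{t+1} | ...] = 1 + (-0.218) * (1) + (0.191) * (-6)
                   = -0.3640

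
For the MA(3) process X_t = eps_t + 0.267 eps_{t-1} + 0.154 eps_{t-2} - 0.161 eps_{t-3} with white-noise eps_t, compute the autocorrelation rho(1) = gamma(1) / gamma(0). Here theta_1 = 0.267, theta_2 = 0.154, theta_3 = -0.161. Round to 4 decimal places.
\rho(1) = 0.2528

For an MA(q) process with theta_0 = 1, the autocovariance is
  gamma(k) = sigma^2 * sum_{i=0..q-k} theta_i * theta_{i+k},
and rho(k) = gamma(k) / gamma(0). Sigma^2 cancels.
  numerator   = (1)*(0.267) + (0.267)*(0.154) + (0.154)*(-0.161) = 0.283324.
  denominator = (1)^2 + (0.267)^2 + (0.154)^2 + (-0.161)^2 = 1.120926.
  rho(1) = 0.283324 / 1.120926 = 0.2528.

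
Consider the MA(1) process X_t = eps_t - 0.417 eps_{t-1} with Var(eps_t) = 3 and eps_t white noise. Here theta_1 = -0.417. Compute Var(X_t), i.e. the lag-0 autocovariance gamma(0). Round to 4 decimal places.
\gamma(0) = 3.5217

For an MA(q) process X_t = eps_t + sum_i theta_i eps_{t-i} with
Var(eps_t) = sigma^2, the variance is
  gamma(0) = sigma^2 * (1 + sum_i theta_i^2).
  sum_i theta_i^2 = (-0.417)^2 = 0.173889.
  gamma(0) = 3 * (1 + 0.173889) = 3 * 1.173889 = 3.521667, which rounds to 3.5217.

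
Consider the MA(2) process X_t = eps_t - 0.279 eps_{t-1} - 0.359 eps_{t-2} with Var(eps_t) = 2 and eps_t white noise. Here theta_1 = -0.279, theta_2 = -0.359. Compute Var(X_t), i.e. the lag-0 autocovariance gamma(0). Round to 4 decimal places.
\gamma(0) = 2.4134

For an MA(q) process X_t = eps_t + sum_i theta_i eps_{t-i} with
Var(eps_t) = sigma^2, the variance is
  gamma(0) = sigma^2 * (1 + sum_i theta_i^2).
  sum_i theta_i^2 = (-0.279)^2 + (-0.359)^2 = 0.077841 + 0.128881 = 0.206722.
  gamma(0) = 2 * (1 + 0.206722) = 2 * 1.206722 = 2.413444, which rounds to 2.4134.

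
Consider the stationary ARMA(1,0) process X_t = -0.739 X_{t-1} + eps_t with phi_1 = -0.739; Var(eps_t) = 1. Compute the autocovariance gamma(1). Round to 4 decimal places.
\gamma(1) = -1.6282

Multiply the model equation by X_{t-k} and take expectations. With theta_0 = psi_0 = 1 and psi_j the MA(infinity) weights, this gives
  gamma(k) - sum_i phi_i gamma(k-i) = c_k,
  c_k = sigma^2 * sum_{j=k..q} theta_j psi_{j-k}   (c_k = 0 for k > q),
using gamma(-m) = gamma(m).
Pure AR (q = 0): c_0 = sigma^2 = 1, c_k = 0 for k >= 1.
Equations for k = 0 and k = 1 (AR order 1):
  gamma(0) = phi_1 gamma(1) + c_0
  gamma(1) = phi_1 gamma(0) + c_1
Substituting the second into the first: gamma(0) (1 - phi_1^2) = c_0 + phi_1 c_1, so
  gamma(0) = c_0 / (1 - phi_1^2) = 1 / (1 - (-0.739)^2) = 1 / 0.453879 = 2.20323.
  gamma(1) = phi_1 gamma(0) = (-0.739)(2.20323) = -1.628187.
Therefore gamma(1) = -1.6282 (to 4 decimal places).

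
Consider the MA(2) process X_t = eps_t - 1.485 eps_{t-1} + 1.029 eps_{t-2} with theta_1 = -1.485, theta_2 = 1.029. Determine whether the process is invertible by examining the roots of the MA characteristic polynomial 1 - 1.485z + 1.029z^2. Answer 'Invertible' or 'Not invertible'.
\text{Not invertible}

The MA(q) characteristic polynomial is P(z) = 1 - 1.485z + 1.029z^2.
Invertibility requires all roots to lie outside the unit circle, i.e. |z| > 1 for every root.
Set 1 + (-1.485) z + (1.029) z^2 = 0, i.e. a z^2 + b z + c = 0 with a = 1.029, b = -1.485, c = 1.
Discriminant D = b^2 - 4ac = (-1.485)^2 - 4*(1.029)*1 = 2.205225 - (4.116) = -1.910775.
D < 0, so the roots are the complex-conjugate pair z = (-b +/- i sqrt(-D)) / (2a) = 0.7216 +/- 0.6717i.
For a conjugate pair |z|^2 = z * conj(z) = (product of roots) = c/a = 1/(1.029) = 0.971817, so |z| = sqrt(0.971817) = 0.9858 for both roots.
Moduli of all roots: 0.9858, 0.9858.
All moduli strictly greater than 1? No.
Verdict: Not invertible.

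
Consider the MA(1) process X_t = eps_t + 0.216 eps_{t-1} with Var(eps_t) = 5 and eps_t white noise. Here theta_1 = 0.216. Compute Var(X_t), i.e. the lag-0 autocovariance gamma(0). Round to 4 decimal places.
\gamma(0) = 5.2333

For an MA(q) process X_t = eps_t + sum_i theta_i eps_{t-i} with
Var(eps_t) = sigma^2, the variance is
  gamma(0) = sigma^2 * (1 + sum_i theta_i^2).
  sum_i theta_i^2 = (0.216)^2 = 0.046656.
  gamma(0) = 5 * (1 + 0.046656) = 5 * 1.046656 = 5.23328, which rounds to 5.2333.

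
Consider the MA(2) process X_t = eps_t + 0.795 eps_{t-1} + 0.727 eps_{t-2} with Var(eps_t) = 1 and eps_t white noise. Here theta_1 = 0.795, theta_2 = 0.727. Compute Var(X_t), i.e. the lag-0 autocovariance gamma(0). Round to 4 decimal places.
\gamma(0) = 2.1606

For an MA(q) process X_t = eps_t + sum_i theta_i eps_{t-i} with
Var(eps_t) = sigma^2, the variance is
  gamma(0) = sigma^2 * (1 + sum_i theta_i^2).
  sum_i theta_i^2 = (0.795)^2 + (0.727)^2 = 0.632025 + 0.528529 = 1.160554.
  gamma(0) = 1 * (1 + 1.160554) = 1 * 2.160554 = 2.160554, which rounds to 2.1606.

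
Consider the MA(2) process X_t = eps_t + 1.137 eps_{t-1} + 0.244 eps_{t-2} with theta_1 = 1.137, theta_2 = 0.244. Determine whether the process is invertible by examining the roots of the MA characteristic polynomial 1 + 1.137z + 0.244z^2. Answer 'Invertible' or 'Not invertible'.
\text{Invertible}

The MA(q) characteristic polynomial is P(z) = 1 + 1.137z + 0.244z^2.
Invertibility requires all roots to lie outside the unit circle, i.e. |z| > 1 for every root.
Set 1 + (1.137) z + (0.244) z^2 = 0, i.e. a z^2 + b z + c = 0 with a = 0.244, b = 1.137, c = 1.
Discriminant D = b^2 - 4ac = (1.137)^2 - 4*(0.244)*1 = 1.292769 - (0.976) = 0.316769.
D >= 0, so the roots are real: z = (-b +/- sqrt(D)) / (2a) = (-1.137 +/- 0.562822) / (0.488).
  z_1 = (-1.137 + 0.562822) / (0.488) = -1.1766,   |z_1| = 1.1766.
  z_2 = (-1.137 - 0.562822) / (0.488) = -3.4832,   |z_2| = 3.4832.
Moduli of all roots: 1.1766, 3.4832.
All moduli strictly greater than 1? Yes.
Verdict: Invertible.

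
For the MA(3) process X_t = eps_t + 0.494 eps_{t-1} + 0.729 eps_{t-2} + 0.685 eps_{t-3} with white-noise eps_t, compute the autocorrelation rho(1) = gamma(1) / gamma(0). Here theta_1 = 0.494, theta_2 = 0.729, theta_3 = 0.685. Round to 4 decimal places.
\rho(1) = 0.6030

For an MA(q) process with theta_0 = 1, the autocovariance is
  gamma(k) = sigma^2 * sum_{i=0..q-k} theta_i * theta_{i+k},
and rho(k) = gamma(k) / gamma(0). Sigma^2 cancels.
  numerator   = (1)*(0.494) + (0.494)*(0.729) + (0.729)*(0.685) = 1.353491.
  denominator = (1)^2 + (0.494)^2 + (0.729)^2 + (0.685)^2 = 2.244702.
  rho(1) = 1.353491 / 2.244702 = 0.6030.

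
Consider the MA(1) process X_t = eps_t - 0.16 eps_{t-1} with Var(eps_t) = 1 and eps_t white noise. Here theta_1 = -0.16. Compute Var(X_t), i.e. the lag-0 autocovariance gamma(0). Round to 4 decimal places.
\gamma(0) = 1.0256

For an MA(q) process X_t = eps_t + sum_i theta_i eps_{t-i} with
Var(eps_t) = sigma^2, the variance is
  gamma(0) = sigma^2 * (1 + sum_i theta_i^2).
  sum_i theta_i^2 = (-0.16)^2 = 0.0256.
  gamma(0) = 1 * (1 + 0.0256) = 1 * 1.0256 = 1.0256.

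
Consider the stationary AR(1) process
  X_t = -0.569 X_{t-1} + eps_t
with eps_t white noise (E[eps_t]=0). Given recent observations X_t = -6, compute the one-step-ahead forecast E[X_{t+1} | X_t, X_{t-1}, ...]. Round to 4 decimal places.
E[X_{t+1} \mid \mathcal F_t] = 3.4140

For an AR(p) model X_t = c + sum_i phi_i X_{t-i} + eps_t, the
one-step-ahead conditional mean is
  E[X_{t+1} | X_t, ...] = c + sum_i phi_i X_{t+1-i}.
Substitute known values:
  E[X_{t+1} | ...] = (-0.569) * (-6)
                   = 3.4140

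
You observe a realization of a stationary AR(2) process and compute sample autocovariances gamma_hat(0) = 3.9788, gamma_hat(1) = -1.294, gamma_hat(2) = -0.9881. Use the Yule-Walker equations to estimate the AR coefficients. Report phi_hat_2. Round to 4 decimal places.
\hat\phi_{2} = -0.3960

The Yule-Walker equations for an AR(p) process read, in matrix form,
  Gamma_p phi = r_p,   with   (Gamma_p)_{ij} = gamma(|i - j|),
                       (r_p)_i = gamma(i),   i,j = 1..p.
Substitute the sample gammas (Toeplitz matrix and right-hand side of size 2):
  Gamma_p = [[3.9788, -1.294], [-1.294, 3.9788]]
  r_p     = [-1.294, -0.9881]
Written out:
  3.9788 phi_1 - 1.294 phi_2 = -1.294
  -1.294 phi_1 + 3.9788 phi_2 = -0.9881
Solve by Cramer's rule:
  det = gamma(0)^2 - gamma(1)^2 = (3.9788)^2 - (-1.294)^2 = 15.83084944 - 1.674436 = 14.15641344
  phi_hat_1 = [gamma(1) gamma(0) - gamma(1) gamma(2)] / det = [(-1.294)(3.9788) - (-1.294)(-0.9881)] / 14.15641344 = -6.4271686 / 14.15641344 = -0.454
  phi_hat_2 = [gamma(0) gamma(2) - gamma(1)^2] / det = [(3.9788)(-0.9881) - (-1.294)^2] / 14.15641344 = -5.60588828 / 14.15641344 = -0.396
So phi_hat = [-0.4540, -0.3960].
Therefore phi_hat_2 = -0.3960.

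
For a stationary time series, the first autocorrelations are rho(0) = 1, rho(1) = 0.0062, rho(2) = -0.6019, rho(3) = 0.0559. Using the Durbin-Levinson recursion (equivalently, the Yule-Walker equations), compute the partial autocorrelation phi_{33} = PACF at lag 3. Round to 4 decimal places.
\phi_{33} = 0.1029

The PACF at lag k is phi_{kk}, the last component of the solution
to the Yule-Walker system G_k phi = r_k where
  (G_k)_{ij} = rho(|i - j|), (r_k)_i = rho(i), i,j = 1..k.
Equivalently, Durbin-Levinson gives phi_{kk} iteratively:
  phi_{11} = rho(1)
  phi_{kk} = [rho(k) - sum_{j=1..k-1} phi_{k-1,j} rho(k-j)]
            / [1 - sum_{j=1..k-1} phi_{k-1,j} rho(j)],
  phi_{k,j} = phi_{k-1,j} - phi_{kk} phi_{k-1,k-j},  j = 1..k-1.
Step k = 1:
  phi_11 = rho(1) = 0.0062.
Step k = 2:
  phi_22 = [rho(2) - phi_11 rho(1)] / [1 - phi_11 rho(1)] = [-0.6019 - (0.0062)(0.0062)] / [1 - (0.0062)(0.0062)]
         = -0.60193844 / 0.99996156 = -0.601962.
  Update: phi_21 = phi_11 - phi_22 phi_11 = 0.0062 - (-0.601962)(0.0062) = 0.009932.
Step k = 3:
  phi_33 = [rho(3) - phi_21 rho(2) - phi_22 rho(1)] / [1 - phi_21 rho(1) - phi_22 rho(2)]
    numerator   = 0.0559 - (0.009932)(-0.6019) - (-0.601962)(0.0062) = 0.06561033
    denominator = 1 - (0.009932)(0.0062) - (-0.601962)(-0.6019) = 0.63761775
  phi_33 = 0.06561033 / 0.63761775 = 0.1029.
Therefore phi_{33} = 0.1029.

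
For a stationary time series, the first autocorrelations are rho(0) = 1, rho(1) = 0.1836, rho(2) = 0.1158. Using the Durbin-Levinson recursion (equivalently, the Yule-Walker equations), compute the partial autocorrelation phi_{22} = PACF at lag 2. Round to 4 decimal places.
\phi_{22} = 0.0850

The PACF at lag k is phi_{kk}, the last component of the solution
to the Yule-Walker system G_k phi = r_k where
  (G_k)_{ij} = rho(|i - j|), (r_k)_i = rho(i), i,j = 1..k.
Equivalently, Durbin-Levinson gives phi_{kk} iteratively:
  phi_{11} = rho(1)
  phi_{kk} = [rho(k) - sum_{j=1..k-1} phi_{k-1,j} rho(k-j)]
            / [1 - sum_{j=1..k-1} phi_{k-1,j} rho(j)],
  phi_{k,j} = phi_{k-1,j} - phi_{kk} phi_{k-1,k-j},  j = 1..k-1.
Step k = 1:
  phi_11 = rho(1) = 0.1836.
Step k = 2:
  phi_22 = [rho(2) - phi_11 rho(1)] / [1 - phi_11 rho(1)] = [0.1158 - (0.1836)(0.1836)] / [1 - (0.1836)(0.1836)]
         = 0.08209104 / 0.96629104 = 0.085.
Therefore phi_{22} = 0.0850.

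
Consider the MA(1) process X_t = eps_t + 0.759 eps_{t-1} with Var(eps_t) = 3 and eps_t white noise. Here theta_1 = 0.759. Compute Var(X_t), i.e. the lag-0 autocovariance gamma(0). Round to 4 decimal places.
\gamma(0) = 4.7282

For an MA(q) process X_t = eps_t + sum_i theta_i eps_{t-i} with
Var(eps_t) = sigma^2, the variance is
  gamma(0) = sigma^2 * (1 + sum_i theta_i^2).
  sum_i theta_i^2 = (0.759)^2 = 0.576081.
  gamma(0) = 3 * (1 + 0.576081) = 3 * 1.576081 = 4.728243, which rounds to 4.7282.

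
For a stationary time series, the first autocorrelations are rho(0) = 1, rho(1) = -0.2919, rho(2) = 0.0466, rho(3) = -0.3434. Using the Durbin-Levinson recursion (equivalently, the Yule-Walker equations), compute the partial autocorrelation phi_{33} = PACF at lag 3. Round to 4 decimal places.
\phi_{33} = -0.3740

The PACF at lag k is phi_{kk}, the last component of the solution
to the Yule-Walker system G_k phi = r_k where
  (G_k)_{ij} = rho(|i - j|), (r_k)_i = rho(i), i,j = 1..k.
Equivalently, Durbin-Levinson gives phi_{kk} iteratively:
  phi_{11} = rho(1)
  phi_{kk} = [rho(k) - sum_{j=1..k-1} phi_{k-1,j} rho(k-j)]
            / [1 - sum_{j=1..k-1} phi_{k-1,j} rho(j)],
  phi_{k,j} = phi_{k-1,j} - phi_{kk} phi_{k-1,k-j},  j = 1..k-1.
Step k = 1:
  phi_11 = rho(1) = -0.2919.
Step k = 2:
  phi_22 = [rho(2) - phi_11 rho(1)] / [1 - phi_11 rho(1)] = [0.0466 - (-0.2919)(-0.2919)] / [1 - (-0.2919)(-0.2919)]
         = -0.03860561 / 0.91479439 = -0.042201.
  Update: phi_21 = phi_11 - phi_22 phi_11 = -0.2919 - (-0.042201)(-0.2919) = -0.304219.
Step k = 3:
  phi_33 = [rho(3) - phi_21 rho(2) - phi_22 rho(1)] / [1 - phi_21 rho(1) - phi_22 rho(2)]
    numerator   = -0.3434 - (-0.304219)(0.0466) - (-0.042201)(-0.2919) = -0.341542
    denominator = 1 - (-0.304219)(-0.2919) - (-0.042201)(0.0466) = 0.91316518
  phi_33 = -0.341542 / 0.91316518 = -0.374.
Therefore phi_{33} = -0.3740.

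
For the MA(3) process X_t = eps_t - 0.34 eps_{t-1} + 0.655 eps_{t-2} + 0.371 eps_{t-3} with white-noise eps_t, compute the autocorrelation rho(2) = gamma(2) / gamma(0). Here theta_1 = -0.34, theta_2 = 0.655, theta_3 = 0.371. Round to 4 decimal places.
\rho(2) = 0.3144

For an MA(q) process with theta_0 = 1, the autocovariance is
  gamma(k) = sigma^2 * sum_{i=0..q-k} theta_i * theta_{i+k},
and rho(k) = gamma(k) / gamma(0). Sigma^2 cancels.
  numerator   = (1)*(0.655) + (-0.34)*(0.371) = 0.52886.
  denominator = (1)^2 + (-0.34)^2 + (0.655)^2 + (0.371)^2 = 1.682266.
  rho(2) = 0.52886 / 1.682266 = 0.3144.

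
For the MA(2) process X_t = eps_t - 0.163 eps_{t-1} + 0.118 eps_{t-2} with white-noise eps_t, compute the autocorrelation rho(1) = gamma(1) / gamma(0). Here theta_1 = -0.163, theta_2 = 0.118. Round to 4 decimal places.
\rho(1) = -0.1751

For an MA(q) process with theta_0 = 1, the autocovariance is
  gamma(k) = sigma^2 * sum_{i=0..q-k} theta_i * theta_{i+k},
and rho(k) = gamma(k) / gamma(0). Sigma^2 cancels.
  numerator   = (1)*(-0.163) + (-0.163)*(0.118) = -0.182234.
  denominator = (1)^2 + (-0.163)^2 + (0.118)^2 = 1.040493.
  rho(1) = -0.182234 / 1.040493 = -0.1751.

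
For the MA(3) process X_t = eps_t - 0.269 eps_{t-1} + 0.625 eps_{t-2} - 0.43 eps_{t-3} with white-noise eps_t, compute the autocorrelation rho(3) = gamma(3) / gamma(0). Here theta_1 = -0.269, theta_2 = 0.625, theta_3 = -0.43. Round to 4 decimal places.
\rho(3) = -0.2609

For an MA(q) process with theta_0 = 1, the autocovariance is
  gamma(k) = sigma^2 * sum_{i=0..q-k} theta_i * theta_{i+k},
and rho(k) = gamma(k) / gamma(0). Sigma^2 cancels.
  numerator   = (1)*(-0.43) = -0.43.
  denominator = (1)^2 + (-0.269)^2 + (0.625)^2 + (-0.43)^2 = 1.647886.
  rho(3) = -0.43 / 1.647886 = -0.2609.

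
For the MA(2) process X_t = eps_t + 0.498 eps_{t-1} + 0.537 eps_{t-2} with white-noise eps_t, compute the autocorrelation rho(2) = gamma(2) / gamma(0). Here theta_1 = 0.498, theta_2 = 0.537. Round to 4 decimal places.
\rho(2) = 0.3495

For an MA(q) process with theta_0 = 1, the autocovariance is
  gamma(k) = sigma^2 * sum_{i=0..q-k} theta_i * theta_{i+k},
and rho(k) = gamma(k) / gamma(0). Sigma^2 cancels.
  numerator   = (1)*(0.537) = 0.537.
  denominator = (1)^2 + (0.498)^2 + (0.537)^2 = 1.536373.
  rho(2) = 0.537 / 1.536373 = 0.3495.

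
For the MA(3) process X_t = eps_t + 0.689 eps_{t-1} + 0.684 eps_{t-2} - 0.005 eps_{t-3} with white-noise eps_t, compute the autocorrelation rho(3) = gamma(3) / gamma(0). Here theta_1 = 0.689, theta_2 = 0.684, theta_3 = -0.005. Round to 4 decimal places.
\rho(3) = -0.0026

For an MA(q) process with theta_0 = 1, the autocovariance is
  gamma(k) = sigma^2 * sum_{i=0..q-k} theta_i * theta_{i+k},
and rho(k) = gamma(k) / gamma(0). Sigma^2 cancels.
  numerator   = (1)*(-0.005) = -0.005.
  denominator = (1)^2 + (0.689)^2 + (0.684)^2 + (-0.005)^2 = 1.942602.
  rho(3) = -0.005 / 1.942602 = -0.0026.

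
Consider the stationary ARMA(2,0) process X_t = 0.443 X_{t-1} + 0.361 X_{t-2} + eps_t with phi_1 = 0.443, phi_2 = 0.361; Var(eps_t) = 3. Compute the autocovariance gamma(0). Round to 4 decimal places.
\gamma(0) = 6.6417

Multiply the model equation by X_{t-k} and take expectations. With theta_0 = psi_0 = 1 and psi_j the MA(infinity) weights, this gives
  gamma(k) - sum_i phi_i gamma(k-i) = c_k,
  c_k = sigma^2 * sum_{j=k..q} theta_j psi_{j-k}   (c_k = 0 for k > q),
using gamma(-m) = gamma(m).
Pure AR (q = 0): c_0 = sigma^2 = 3, c_k = 0 for k >= 1.
Equations for k = 0, 1, 2 (AR order 2, c_2 = 0):
  (E0) gamma(0) = phi_1 gamma(1) + phi_2 gamma(2) + c_0
  (E1) gamma(1) = phi_1 gamma(0) + phi_2 gamma(1) + c_1
  (E2) gamma(2) = phi_1 gamma(1) + phi_2 gamma(0)
From (E1): gamma(1) = A gamma(0) + B with
  A = phi_1 / (1 - phi_2) = 0.443 / 0.639 = 0.693271,   B = c_1 / (1 - phi_2) = 0 / 0.639 = 0.
Insert (E2) into (E0): gamma(0) (1 - phi_2^2) = phi_1 (1 + phi_2) gamma(1) + c_0.
  phi_1 (1 + phi_2) = (0.443)(1.361) = 0.602923,   1 - phi_2^2 = 0.869679.
Replace gamma(1) by A gamma(0) + B and collect gamma(0):
  gamma(0) [0.869679 - (0.602923)(0.693271)] = c_0 = 3
  gamma(0) * 0.45169 = 3
  gamma(0) = 3 / 0.45169 = 6.641721.
Therefore gamma(0) = 6.6417 (to 4 decimal places).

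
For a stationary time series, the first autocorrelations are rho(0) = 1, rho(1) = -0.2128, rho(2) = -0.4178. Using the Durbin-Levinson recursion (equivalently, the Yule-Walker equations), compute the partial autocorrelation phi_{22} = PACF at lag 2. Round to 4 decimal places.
\phi_{22} = -0.4850

The PACF at lag k is phi_{kk}, the last component of the solution
to the Yule-Walker system G_k phi = r_k where
  (G_k)_{ij} = rho(|i - j|), (r_k)_i = rho(i), i,j = 1..k.
Equivalently, Durbin-Levinson gives phi_{kk} iteratively:
  phi_{11} = rho(1)
  phi_{kk} = [rho(k) - sum_{j=1..k-1} phi_{k-1,j} rho(k-j)]
            / [1 - sum_{j=1..k-1} phi_{k-1,j} rho(j)],
  phi_{k,j} = phi_{k-1,j} - phi_{kk} phi_{k-1,k-j},  j = 1..k-1.
Step k = 1:
  phi_11 = rho(1) = -0.2128.
Step k = 2:
  phi_22 = [rho(2) - phi_11 rho(1)] / [1 - phi_11 rho(1)] = [-0.4178 - (-0.2128)(-0.2128)] / [1 - (-0.2128)(-0.2128)]
         = -0.46308384 / 0.95471616 = -0.485.
Therefore phi_{22} = -0.4850.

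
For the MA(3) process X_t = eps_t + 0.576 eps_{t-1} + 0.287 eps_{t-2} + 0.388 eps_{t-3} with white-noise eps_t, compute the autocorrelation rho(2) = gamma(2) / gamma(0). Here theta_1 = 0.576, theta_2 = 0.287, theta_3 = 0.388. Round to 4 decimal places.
\rho(2) = 0.3263

For an MA(q) process with theta_0 = 1, the autocovariance is
  gamma(k) = sigma^2 * sum_{i=0..q-k} theta_i * theta_{i+k},
and rho(k) = gamma(k) / gamma(0). Sigma^2 cancels.
  numerator   = (1)*(0.287) + (0.576)*(0.388) = 0.510488.
  denominator = (1)^2 + (0.576)^2 + (0.287)^2 + (0.388)^2 = 1.564689.
  rho(2) = 0.510488 / 1.564689 = 0.3263.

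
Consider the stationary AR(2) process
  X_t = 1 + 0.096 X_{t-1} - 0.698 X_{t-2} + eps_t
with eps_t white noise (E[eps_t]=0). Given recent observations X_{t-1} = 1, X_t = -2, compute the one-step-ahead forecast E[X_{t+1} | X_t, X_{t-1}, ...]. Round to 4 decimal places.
E[X_{t+1} \mid \mathcal F_t] = 0.1100

For an AR(p) model X_t = c + sum_i phi_i X_{t-i} + eps_t, the
one-step-ahead conditional mean is
  E[X_{t+1} | X_t, ...] = c + sum_i phi_i X_{t+1-i}.
Substitute known values:
  E[X_{t+1} | ...] = 1 + (0.096) * (-2) + (-0.698) * (1)
                   = 0.1100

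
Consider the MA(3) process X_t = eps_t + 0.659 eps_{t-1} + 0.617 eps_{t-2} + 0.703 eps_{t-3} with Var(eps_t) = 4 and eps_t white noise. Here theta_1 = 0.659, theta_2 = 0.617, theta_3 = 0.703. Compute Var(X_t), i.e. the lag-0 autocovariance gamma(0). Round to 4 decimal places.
\gamma(0) = 9.2367

For an MA(q) process X_t = eps_t + sum_i theta_i eps_{t-i} with
Var(eps_t) = sigma^2, the variance is
  gamma(0) = sigma^2 * (1 + sum_i theta_i^2).
  sum_i theta_i^2 = (0.659)^2 + (0.617)^2 + (0.703)^2 = 0.434281 + 0.380689 + 0.494209 = 1.309179.
  gamma(0) = 4 * (1 + 1.309179) = 4 * 2.309179 = 9.236716, which rounds to 9.2367.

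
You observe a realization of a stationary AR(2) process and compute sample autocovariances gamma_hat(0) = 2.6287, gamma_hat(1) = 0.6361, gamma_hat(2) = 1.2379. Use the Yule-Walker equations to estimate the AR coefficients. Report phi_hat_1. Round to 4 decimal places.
\hat\phi_{1} = 0.1360

The Yule-Walker equations for an AR(p) process read, in matrix form,
  Gamma_p phi = r_p,   with   (Gamma_p)_{ij} = gamma(|i - j|),
                       (r_p)_i = gamma(i),   i,j = 1..p.
Substitute the sample gammas (Toeplitz matrix and right-hand side of size 2):
  Gamma_p = [[2.6287, 0.6361], [0.6361, 2.6287]]
  r_p     = [0.6361, 1.2379]
Written out:
  2.6287 phi_1 + 0.6361 phi_2 = 0.6361
  0.6361 phi_1 + 2.6287 phi_2 = 1.2379
Solve by Cramer's rule:
  det = gamma(0)^2 - gamma(1)^2 = (2.6287)^2 - (0.6361)^2 = 6.91006369 - 0.40462321 = 6.50544048
  phi_hat_1 = [gamma(1) gamma(0) - gamma(1) gamma(2)] / det = [(0.6361)(2.6287) - (0.6361)(1.2379)] / 6.50544048 = 0.88468788 / 6.50544048 = 0.136
  phi_hat_2 = [gamma(0) gamma(2) - gamma(1)^2] / det = [(2.6287)(1.2379) - (0.6361)^2] / 6.50544048 = 2.84944452 / 6.50544048 = 0.438
So phi_hat = [0.1360, 0.4380].
Therefore phi_hat_1 = 0.1360.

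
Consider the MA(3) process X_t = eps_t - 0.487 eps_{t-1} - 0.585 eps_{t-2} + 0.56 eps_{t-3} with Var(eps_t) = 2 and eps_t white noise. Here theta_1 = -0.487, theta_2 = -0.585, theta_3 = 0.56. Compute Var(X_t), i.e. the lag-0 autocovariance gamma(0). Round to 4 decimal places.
\gamma(0) = 3.7860

For an MA(q) process X_t = eps_t + sum_i theta_i eps_{t-i} with
Var(eps_t) = sigma^2, the variance is
  gamma(0) = sigma^2 * (1 + sum_i theta_i^2).
  sum_i theta_i^2 = (-0.487)^2 + (-0.585)^2 + (0.56)^2 = 0.237169 + 0.342225 + 0.3136 = 0.892994.
  gamma(0) = 2 * (1 + 0.892994) = 2 * 1.892994 = 3.785988, which rounds to 3.7860.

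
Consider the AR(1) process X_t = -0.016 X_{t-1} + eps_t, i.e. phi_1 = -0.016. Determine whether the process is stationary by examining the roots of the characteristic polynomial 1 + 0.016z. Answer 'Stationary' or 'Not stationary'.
\text{Stationary}

The AR(p) characteristic polynomial is P(z) = 1 + 0.016z.
Stationarity requires all roots to lie outside the unit circle, i.e. |z| > 1 for every root.
This is linear in z: 1 + (0.016) z = 0  =>  z = -1/(0.016) = -62.5,  |z| = 62.5.
Moduli of all roots: 62.5000.
All moduli strictly greater than 1? Yes.
Verdict: Stationary.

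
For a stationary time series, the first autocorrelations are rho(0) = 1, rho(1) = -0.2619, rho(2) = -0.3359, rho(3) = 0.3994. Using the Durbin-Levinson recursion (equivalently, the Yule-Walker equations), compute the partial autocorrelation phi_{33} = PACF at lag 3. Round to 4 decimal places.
\phi_{33} = 0.2110

The PACF at lag k is phi_{kk}, the last component of the solution
to the Yule-Walker system G_k phi = r_k where
  (G_k)_{ij} = rho(|i - j|), (r_k)_i = rho(i), i,j = 1..k.
Equivalently, Durbin-Levinson gives phi_{kk} iteratively:
  phi_{11} = rho(1)
  phi_{kk} = [rho(k) - sum_{j=1..k-1} phi_{k-1,j} rho(k-j)]
            / [1 - sum_{j=1..k-1} phi_{k-1,j} rho(j)],
  phi_{k,j} = phi_{k-1,j} - phi_{kk} phi_{k-1,k-j},  j = 1..k-1.
Step k = 1:
  phi_11 = rho(1) = -0.2619.
Step k = 2:
  phi_22 = [rho(2) - phi_11 rho(1)] / [1 - phi_11 rho(1)] = [-0.3359 - (-0.2619)(-0.2619)] / [1 - (-0.2619)(-0.2619)]
         = -0.40449161 / 0.93140839 = -0.43428.
  Update: phi_21 = phi_11 - phi_22 phi_11 = -0.2619 - (-0.43428)(-0.2619) = -0.375638.
Step k = 3:
  phi_33 = [rho(3) - phi_21 rho(2) - phi_22 rho(1)] / [1 - phi_21 rho(1) - phi_22 rho(2)]
    numerator   = 0.3994 - (-0.375638)(-0.3359) - (-0.43428)(-0.2619) = 0.15948545
    denominator = 1 - (-0.375638)(-0.2619) - (-0.43428)(-0.3359) = 0.75574596
  phi_33 = 0.15948545 / 0.75574596 = 0.211.
Therefore phi_{33} = 0.2110.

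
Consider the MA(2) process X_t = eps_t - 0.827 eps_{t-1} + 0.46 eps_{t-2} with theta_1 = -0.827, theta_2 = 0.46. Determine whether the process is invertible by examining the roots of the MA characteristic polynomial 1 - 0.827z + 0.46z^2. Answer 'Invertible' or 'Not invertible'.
\text{Invertible}

The MA(q) characteristic polynomial is P(z) = 1 - 0.827z + 0.46z^2.
Invertibility requires all roots to lie outside the unit circle, i.e. |z| > 1 for every root.
Set 1 + (-0.827) z + (0.46) z^2 = 0, i.e. a z^2 + b z + c = 0 with a = 0.46, b = -0.827, c = 1.
Discriminant D = b^2 - 4ac = (-0.827)^2 - 4*(0.46)*1 = 0.683929 - (1.84) = -1.156071.
D < 0, so the roots are the complex-conjugate pair z = (-b +/- i sqrt(-D)) / (2a) = 0.8989 +/- 1.1687i.
For a conjugate pair |z|^2 = z * conj(z) = (product of roots) = c/a = 1/(0.46) = 2.173913, so |z| = sqrt(2.173913) = 1.4744 for both roots.
Moduli of all roots: 1.4744, 1.4744.
All moduli strictly greater than 1? Yes.
Verdict: Invertible.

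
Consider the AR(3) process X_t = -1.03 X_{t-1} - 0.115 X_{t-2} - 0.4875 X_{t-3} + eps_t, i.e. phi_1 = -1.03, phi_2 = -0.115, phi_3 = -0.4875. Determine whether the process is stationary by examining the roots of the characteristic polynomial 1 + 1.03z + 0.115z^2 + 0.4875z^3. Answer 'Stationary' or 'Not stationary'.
\text{Not stationary}

The AR(p) characteristic polynomial is P(z) = 1 + 1.03z + 0.115z^2 + 0.4875z^3.
Stationarity requires all roots to lie outside the unit circle, i.e. |z| > 1 for every root.
Degree 3: look for a simple real root z0 first, then factor out (1 - z/z0) and solve the remaining quadratic.
Testing z0 = -0.8: P(-0.8) = 1 + (1.03)(-0.8) + (0.115)(-0.8)^2 + (0.4875)(-0.8)^3
  = 1 + (-0.824) + (0.0736) + (-0.2496) = 0.  So z_0 = -0.8 is a root, |z_0| = 0.8.
Divide out the factor (1 + 1.25 z) = (1 - z/z0) (since 1/z0 = -1.25):
  P(z) = (1 + 1.25 z)(1 + (-0.22) z + (0.39) z^2)
  [check: z-coef -0.22 - (-1.25) = 1.03; z^2-coef 0.39 - (-1.25)(-0.22) = 0.115; z^3-coef -(-1.25)(0.39) = 0.4875.]
Remaining roots from the quadratic factor 1 + (-0.22) z + (0.39) z^2:
  Set 1 + (-0.22) z + (0.39) z^2 = 0, i.e. a z^2 + b z + c = 0 with a = 0.39, b = -0.22, c = 1.
  Discriminant D = b^2 - 4ac = (-0.22)^2 - 4*(0.39)*1 = 0.0484 - (1.56) = -1.5116.
  D < 0, so the roots are the complex-conjugate pair z = (-b +/- i sqrt(-D)) / (2a) = 0.2821 +/- 1.5762i.
  For a conjugate pair |z|^2 = z * conj(z) = (product of roots) = c/a = 1/(0.39) = 2.564103, so |z| = sqrt(2.564103) = 1.6013 for both roots.
Moduli of all roots: 0.8000, 1.6013, 1.6013.
All moduli strictly greater than 1? No.
Verdict: Not stationary.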